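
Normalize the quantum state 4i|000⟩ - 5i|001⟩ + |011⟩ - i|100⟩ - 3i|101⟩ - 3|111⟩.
0.5121i|000⟩ - 0.6402i|001⟩ + 0.128|011⟩ - 0.128i|100⟩ - 0.3841i|101⟩ - 0.3841|111⟩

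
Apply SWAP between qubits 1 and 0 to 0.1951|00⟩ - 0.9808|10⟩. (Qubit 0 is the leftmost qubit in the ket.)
0.1951|00⟩ - 0.9808|01⟩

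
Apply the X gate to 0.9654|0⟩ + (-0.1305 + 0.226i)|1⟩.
(-0.1305 + 0.226i)|0⟩ + 0.9654|1⟩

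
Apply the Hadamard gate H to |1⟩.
1/√2|0⟩ - 1/√2|1⟩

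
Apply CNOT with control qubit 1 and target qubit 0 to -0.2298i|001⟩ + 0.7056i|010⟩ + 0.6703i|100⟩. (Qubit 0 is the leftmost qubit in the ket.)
-0.2298i|001⟩ + 0.6703i|100⟩ + 0.7056i|110⟩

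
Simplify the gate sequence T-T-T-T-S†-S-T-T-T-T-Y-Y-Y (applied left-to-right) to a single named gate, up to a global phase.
Y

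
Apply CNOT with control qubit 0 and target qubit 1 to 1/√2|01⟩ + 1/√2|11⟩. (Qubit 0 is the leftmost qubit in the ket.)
1/√2|01⟩ + 1/√2|10⟩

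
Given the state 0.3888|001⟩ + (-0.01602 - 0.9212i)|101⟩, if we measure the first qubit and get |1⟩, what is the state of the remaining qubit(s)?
(-0.01739 - 0.9998i)|01⟩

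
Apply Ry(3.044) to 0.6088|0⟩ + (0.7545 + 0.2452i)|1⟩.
(-0.7239 - 0.2449i)|0⟩ + (0.6449 + 0.01196i)|1⟩

Ry(3.044) = [[cos(θ/2), −sin(θ/2)], [sin(θ/2), cos(θ/2)]]; θ = 3.044, cos(θ/2) ≈ 0.048777, sin(θ/2) ≈ 0.99881.
With a = amp(|0⟩) = 0.6088 and b = amp(|1⟩) = (0.7545 + 0.2452i):
new amp(|0⟩) = (0.048777)·a + (-0.99881)·b = (-0.7239 - 0.2449i)
new amp(|1⟩) = (0.99881)·a + (0.048777)·b = (0.6449 + 0.01196i)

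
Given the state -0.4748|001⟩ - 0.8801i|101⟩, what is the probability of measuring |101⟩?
0.7746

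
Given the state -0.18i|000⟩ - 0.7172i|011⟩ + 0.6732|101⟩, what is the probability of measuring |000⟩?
0.0324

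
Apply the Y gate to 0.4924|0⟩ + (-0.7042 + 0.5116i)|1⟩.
(0.5116 + 0.7042i)|0⟩ + 0.4924i|1⟩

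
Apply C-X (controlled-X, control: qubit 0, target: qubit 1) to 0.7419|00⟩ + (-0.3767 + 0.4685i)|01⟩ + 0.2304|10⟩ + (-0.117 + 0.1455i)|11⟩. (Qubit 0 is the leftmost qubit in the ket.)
0.7419|00⟩ + (-0.3767 + 0.4685i)|01⟩ + (-0.117 + 0.1455i)|10⟩ + 0.2304|11⟩

C-X leaves the control-|0⟩ kets |00⟩, |01⟩ unchanged and applies X to qubit 1 on the control-|1⟩ pair (|10⟩, |11⟩).
X = [[0, 1], [1, 0]].
With a = amp(|10⟩) = 0.2304 and b = amp(|11⟩) = (-0.117 + 0.1455i):
new amp(|10⟩) = (1)·b = (-0.117 + 0.1455i)
new amp(|11⟩) = (1)·a = 0.2304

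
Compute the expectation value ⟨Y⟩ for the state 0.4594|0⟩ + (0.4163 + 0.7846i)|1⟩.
0.7209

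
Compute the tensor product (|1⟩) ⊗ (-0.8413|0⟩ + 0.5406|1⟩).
-0.8413|10⟩ + 0.5406|11⟩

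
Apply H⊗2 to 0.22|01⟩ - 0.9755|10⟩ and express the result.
-0.3778|00⟩ - 0.5978|01⟩ + 0.5978|10⟩ + 0.3778|11⟩

H⊗2 gives amp(|y⟩) = (1/2) Σ_x (−1)^(x·y) amp(|x⟩), where x·y is the number of positions in which both x and y have a 1.
|00⟩: (0.22 - 0.9755)/2 = -0.3778
|01⟩: (-0.22 - 0.9755)/2 = -0.5978
|10⟩: (0.22 + 0.9755)/2 = 0.5978
|11⟩: (-0.22 + 0.9755)/2 = 0.3778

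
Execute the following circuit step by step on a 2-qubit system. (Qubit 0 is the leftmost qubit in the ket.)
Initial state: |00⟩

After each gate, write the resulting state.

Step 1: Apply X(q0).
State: |10⟩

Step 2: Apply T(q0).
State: (1/√2 + (1/√2)i)|10⟩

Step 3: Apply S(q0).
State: (-1/√2 + (1/√2)i)|10⟩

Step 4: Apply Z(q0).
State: (1/√2 - (1/√2)i)|10⟩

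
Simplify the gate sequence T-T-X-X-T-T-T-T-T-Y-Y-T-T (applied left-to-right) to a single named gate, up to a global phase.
T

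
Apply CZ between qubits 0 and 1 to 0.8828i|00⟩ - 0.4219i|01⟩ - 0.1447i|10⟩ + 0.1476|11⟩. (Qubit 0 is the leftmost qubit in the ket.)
0.8828i|00⟩ - 0.4219i|01⟩ - 0.1447i|10⟩ - 0.1476|11⟩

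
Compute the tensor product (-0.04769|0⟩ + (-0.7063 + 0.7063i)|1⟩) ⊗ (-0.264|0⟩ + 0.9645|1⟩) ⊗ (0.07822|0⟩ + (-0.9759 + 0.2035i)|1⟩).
0.0009848|000⟩ + (-0.01229 + 0.002562i)|001⟩ - 0.003598|010⟩ + (0.04489 - 0.00936i)|011⟩ + (0.01459 - 0.01459i)|100⟩ + (-0.144 + 0.2199i)|101⟩ + (-0.05329 + 0.05329i)|110⟩ + (0.5262 - 0.8034i)|111⟩

amp(|b₁b₂…⟩) = product of the factor amplitudes for bits b₁, b₂, …; only kets whose every factor amplitude is nonzero survive.
|000⟩: (-0.04769)(-0.264)(0.07822) = 0.0009848
|001⟩: (-0.04769)(-0.264)(-0.9759 + 0.2035i) = (-0.01229 + 0.002562i)
|010⟩: (-0.04769)(0.9645)(0.07822) = -0.003598
|011⟩: (-0.04769)(0.9645)(-0.9759 + 0.2035i) = (0.04489 - 0.00936i)
|100⟩: (-0.7063 + 0.7063i)(-0.264)(0.07822) = (0.01459 - 0.01459i)
|101⟩: (-0.7063 + 0.7063i)(-0.264)(-0.9759 + 0.2035i) = (-0.144 + 0.2199i)
|110⟩: (-0.7063 + 0.7063i)(0.9645)(0.07822) = (-0.05329 + 0.05329i)
|111⟩: (-0.7063 + 0.7063i)(0.9645)(-0.9759 + 0.2035i) = (0.5262 - 0.8034i)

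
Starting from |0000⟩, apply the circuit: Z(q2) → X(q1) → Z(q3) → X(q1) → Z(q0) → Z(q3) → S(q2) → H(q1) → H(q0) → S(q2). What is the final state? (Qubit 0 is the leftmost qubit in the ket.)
1/2|0000⟩ + 1/2|0100⟩ + 1/2|1000⟩ + 1/2|1100⟩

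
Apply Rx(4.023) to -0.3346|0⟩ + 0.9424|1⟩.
(0.1427 - 0.8524i)|0⟩ + (-0.402 + 0.3026i)|1⟩

Rx(4.023) = [[cos(θ/2), −i·sin(θ/2)], [−i·sin(θ/2), cos(θ/2)]]; θ = 4.023, cos(θ/2) ≈ -0.426576, sin(θ/2) ≈ 0.904452.
With a = amp(|0⟩) = -0.3346 and b = amp(|1⟩) = 0.9424:
new amp(|0⟩) = (-0.426576)·a + (-0.904452i)·b = (0.1427 - 0.8524i)
new amp(|1⟩) = (-0.904452i)·a + (-0.426576)·b = (-0.402 + 0.3026i)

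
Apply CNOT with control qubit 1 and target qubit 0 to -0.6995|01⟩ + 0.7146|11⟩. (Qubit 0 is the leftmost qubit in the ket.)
0.7146|01⟩ - 0.6995|11⟩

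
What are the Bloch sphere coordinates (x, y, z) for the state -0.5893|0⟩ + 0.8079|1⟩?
(-0.9522, 0, -0.3054)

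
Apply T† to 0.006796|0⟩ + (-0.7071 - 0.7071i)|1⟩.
0.006796|0⟩ - |1⟩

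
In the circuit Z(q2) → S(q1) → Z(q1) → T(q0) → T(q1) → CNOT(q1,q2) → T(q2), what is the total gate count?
7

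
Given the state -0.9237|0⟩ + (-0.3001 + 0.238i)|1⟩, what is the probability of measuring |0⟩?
0.8532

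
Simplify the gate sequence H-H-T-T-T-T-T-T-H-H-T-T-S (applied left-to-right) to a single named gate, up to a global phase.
S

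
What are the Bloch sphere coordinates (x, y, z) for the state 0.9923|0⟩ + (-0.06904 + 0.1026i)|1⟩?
(-0.137, 0.2036, 0.9694)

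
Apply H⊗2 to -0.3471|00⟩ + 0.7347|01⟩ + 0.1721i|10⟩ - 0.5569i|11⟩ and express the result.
(0.1938 - 0.1924i)|00⟩ + (-0.5409 + 0.3645i)|01⟩ + (0.1938 + 0.1924i)|10⟩ + (-0.5409 - 0.3645i)|11⟩

H⊗2 gives amp(|y⟩) = (1/2) Σ_x (−1)^(x·y) amp(|x⟩), where x·y is the number of positions in which both x and y have a 1.
|00⟩: (-0.3471 + 0.7347 + 0.1721i - 0.5569i)/2 = (0.1938 - 0.1924i)
|01⟩: (-0.3471 - 0.7347 + 0.1721i + 0.5569i)/2 = (-0.5409 + 0.3645i)
|10⟩: (-0.3471 + 0.7347 - 0.1721i + 0.5569i)/2 = (0.1938 + 0.1924i)
|11⟩: (-0.3471 - 0.7347 - 0.1721i - 0.5569i)/2 = (-0.5409 - 0.3645i)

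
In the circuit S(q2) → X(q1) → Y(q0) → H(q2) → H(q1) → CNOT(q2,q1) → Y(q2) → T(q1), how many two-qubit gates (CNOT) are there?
1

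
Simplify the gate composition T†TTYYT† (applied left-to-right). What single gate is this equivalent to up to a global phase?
I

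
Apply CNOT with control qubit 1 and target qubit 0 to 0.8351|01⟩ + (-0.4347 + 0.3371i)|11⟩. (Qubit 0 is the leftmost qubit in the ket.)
(-0.4347 + 0.3371i)|01⟩ + 0.8351|11⟩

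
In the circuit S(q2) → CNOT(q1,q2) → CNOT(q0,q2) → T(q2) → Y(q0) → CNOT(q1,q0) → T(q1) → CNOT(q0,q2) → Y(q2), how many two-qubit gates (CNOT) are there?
4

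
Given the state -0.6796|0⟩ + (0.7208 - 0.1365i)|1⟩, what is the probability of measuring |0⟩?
0.4619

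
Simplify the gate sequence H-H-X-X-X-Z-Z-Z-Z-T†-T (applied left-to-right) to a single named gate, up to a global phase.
X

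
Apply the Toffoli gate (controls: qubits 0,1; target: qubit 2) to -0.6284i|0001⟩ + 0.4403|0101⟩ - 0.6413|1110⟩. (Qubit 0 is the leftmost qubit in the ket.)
-0.6284i|0001⟩ + 0.4403|0101⟩ - 0.6413|1100⟩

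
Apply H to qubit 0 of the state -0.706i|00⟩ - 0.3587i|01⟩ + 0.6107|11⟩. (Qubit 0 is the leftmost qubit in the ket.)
-0.4992i|00⟩ + (0.4318 - 0.2536i)|01⟩ - 0.4992i|10⟩ + (-0.4318 - 0.2536i)|11⟩

H on qubit 0 mixes each pair of kets that differ only in qubit 0: amplitudes (a, b) of (|…0…⟩, |…1…⟩) become ((a + b)/√2, (a − b)/√2). Kets absent from the input have amplitude 0.
(|00⟩, |10⟩): (a, b) = (-0.706i, 0) → (-0.4992i, -0.4992i)
(|01⟩, |11⟩): (a, b) = (-0.3587i, 0.6107) → ((0.4318 - 0.2536i), (-0.4318 - 0.2536i))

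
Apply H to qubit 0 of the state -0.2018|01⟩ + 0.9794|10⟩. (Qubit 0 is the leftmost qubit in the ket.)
0.6925|00⟩ - 0.1427|01⟩ - 0.6925|10⟩ - 0.1427|11⟩

H on qubit 0 mixes each pair of kets that differ only in qubit 0: amplitudes (a, b) of (|…0…⟩, |…1…⟩) become ((a + b)/√2, (a − b)/√2). Kets absent from the input have amplitude 0.
(|00⟩, |10⟩): (a, b) = (0, 0.9794) → (0.6925, -0.6925)
(|01⟩, |11⟩): (a, b) = (-0.2018, 0) → (-0.1427, -0.1427)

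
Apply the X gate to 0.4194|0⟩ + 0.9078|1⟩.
0.9078|0⟩ + 0.4194|1⟩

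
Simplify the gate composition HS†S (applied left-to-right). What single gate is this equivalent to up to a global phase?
H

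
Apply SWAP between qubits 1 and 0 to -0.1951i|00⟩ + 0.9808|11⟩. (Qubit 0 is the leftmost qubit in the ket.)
-0.1951i|00⟩ + 0.9808|11⟩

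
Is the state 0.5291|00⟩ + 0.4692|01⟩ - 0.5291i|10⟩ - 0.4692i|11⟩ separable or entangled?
Separable

Writing the state as a|00⟩ + b|01⟩ + c|10⟩ + d|11⟩, it is a product state iff ad − bc = 0.
Here (a, b, c, d) = (0.5291, 0.4692, -0.5291i, -0.4692i): ad − bc = (0.5291)(-0.4692i) − (0.4692)(-0.5291i) = 0, so the state is separable.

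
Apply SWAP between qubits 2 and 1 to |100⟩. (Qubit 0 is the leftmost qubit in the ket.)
|100⟩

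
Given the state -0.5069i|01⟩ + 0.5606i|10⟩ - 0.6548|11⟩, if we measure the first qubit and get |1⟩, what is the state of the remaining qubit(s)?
0.6504i|0⟩ - 0.7596|1⟩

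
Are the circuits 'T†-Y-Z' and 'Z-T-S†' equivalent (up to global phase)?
No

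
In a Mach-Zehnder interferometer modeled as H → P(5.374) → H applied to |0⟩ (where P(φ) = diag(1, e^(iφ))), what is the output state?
(0.8072 - 0.3945i)|0⟩ + (0.1928 + 0.3945i)|1⟩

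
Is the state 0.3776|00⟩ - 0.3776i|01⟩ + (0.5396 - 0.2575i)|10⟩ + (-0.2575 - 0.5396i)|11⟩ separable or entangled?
Separable

Writing the state as a|00⟩ + b|01⟩ + c|10⟩ + d|11⟩, it is a product state iff ad − bc = 0.
Here (a, b, c, d) = (0.3776, -0.3776i, (0.5396 - 0.2575i), (-0.2575 - 0.5396i)): ad − bc = (0.3776)(-0.2575 - 0.5396i) − (-0.3776i)(0.5396 - 0.2575i) = 0, so the state is separable.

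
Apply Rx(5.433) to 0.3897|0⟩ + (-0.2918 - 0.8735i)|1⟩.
(-0.7153 + 0.1203i)|0⟩ + (0.2658 + 0.635i)|1⟩

Rx(5.433) = [[cos(θ/2), −i·sin(θ/2)], [−i·sin(θ/2), cos(θ/2)]]; θ = 5.433, cos(θ/2) ≈ -0.911001, sin(θ/2) ≈ 0.412405.
With a = amp(|0⟩) = 0.3897 and b = amp(|1⟩) = (-0.2918 - 0.8735i):
new amp(|0⟩) = (-0.911001)·a + (-0.412405i)·b = (-0.7153 + 0.1203i)
new amp(|1⟩) = (-0.412405i)·a + (-0.911001)·b = (0.2658 + 0.635i)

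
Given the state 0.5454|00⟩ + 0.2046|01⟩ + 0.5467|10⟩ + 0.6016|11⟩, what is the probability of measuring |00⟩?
0.2975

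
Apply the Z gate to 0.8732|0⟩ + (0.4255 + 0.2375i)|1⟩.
0.8732|0⟩ + (-0.4255 - 0.2375i)|1⟩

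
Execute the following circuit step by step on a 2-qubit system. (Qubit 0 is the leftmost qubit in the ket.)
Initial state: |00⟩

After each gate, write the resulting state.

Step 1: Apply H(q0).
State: 1/√2|00⟩ + 1/√2|10⟩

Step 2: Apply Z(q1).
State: 1/√2|00⟩ + 1/√2|10⟩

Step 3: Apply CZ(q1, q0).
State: 1/√2|00⟩ + 1/√2|10⟩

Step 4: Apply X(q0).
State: 1/√2|00⟩ + 1/√2|10⟩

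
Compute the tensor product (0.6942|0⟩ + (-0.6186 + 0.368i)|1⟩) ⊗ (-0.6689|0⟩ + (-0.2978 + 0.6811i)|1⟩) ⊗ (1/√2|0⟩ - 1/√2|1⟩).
-0.3283|000⟩ + 0.3283|001⟩ + (-0.1462 + 0.3343i)|010⟩ + (0.1462 - 0.3343i)|011⟩ + (0.2926 - 0.1741i)|100⟩ + (-0.2926 + 0.1741i)|101⟩ + (-0.04697 - 0.3754i)|110⟩ + (0.04697 + 0.3754i)|111⟩

amp(|b₁b₂…⟩) = product of the factor amplitudes for bits b₁, b₂, …; only kets whose every factor amplitude is nonzero survive.
|000⟩: (0.6942)(-0.6689)(1/√2) = -0.3283
|001⟩: (0.6942)(-0.6689)(-1/√2) = 0.3283
|010⟩: (0.6942)(-0.2978 + 0.6811i)(1/√2) = (-0.1462 + 0.3343i)
|011⟩: (0.6942)(-0.2978 + 0.6811i)(-1/√2) = (0.1462 - 0.3343i)
|100⟩: (-0.6186 + 0.368i)(-0.6689)(1/√2) = (0.2926 - 0.1741i)
|101⟩: (-0.6186 + 0.368i)(-0.6689)(-1/√2) = (-0.2926 + 0.1741i)
|110⟩: (-0.6186 + 0.368i)(-0.2978 + 0.6811i)(1/√2) = (-0.04697 - 0.3754i)
|111⟩: (-0.6186 + 0.368i)(-0.2978 + 0.6811i)(-1/√2) = (0.04697 + 0.3754i)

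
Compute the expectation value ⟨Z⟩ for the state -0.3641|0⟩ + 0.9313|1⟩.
-0.7348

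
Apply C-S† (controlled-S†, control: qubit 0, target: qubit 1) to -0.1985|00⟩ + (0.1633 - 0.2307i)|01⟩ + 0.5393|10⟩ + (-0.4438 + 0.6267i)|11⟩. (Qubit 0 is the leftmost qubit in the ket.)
-0.1985|00⟩ + (0.1633 - 0.2307i)|01⟩ + 0.5393|10⟩ + (0.6267 + 0.4438i)|11⟩

C-S† leaves the control-|0⟩ kets |00⟩, |01⟩ unchanged and applies S† to qubit 1 on the control-|1⟩ pair (|10⟩, |11⟩).
S† = [[1, 0], [0, -i]].
With a = amp(|10⟩) = 0.5393 and b = amp(|11⟩) = (-0.4438 + 0.6267i):
new amp(|10⟩) = (1)·a = 0.5393
new amp(|11⟩) = (-i)·b = (0.6267 + 0.4438i)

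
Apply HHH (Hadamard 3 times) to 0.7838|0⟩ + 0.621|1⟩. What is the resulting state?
0.9933|0⟩ + 0.1151|1⟩

H² = I, so H^3 = H: a single Hadamard. With (a, b) = (0.7838, 0.621), H gives ((a + b)/√2, (a − b)/√2) = (0.9933, 0.1151).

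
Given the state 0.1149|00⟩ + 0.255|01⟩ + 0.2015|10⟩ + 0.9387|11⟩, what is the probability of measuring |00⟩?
0.0132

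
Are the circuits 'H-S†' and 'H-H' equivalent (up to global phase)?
No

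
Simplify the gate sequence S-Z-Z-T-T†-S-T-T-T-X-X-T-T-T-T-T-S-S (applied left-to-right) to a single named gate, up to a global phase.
I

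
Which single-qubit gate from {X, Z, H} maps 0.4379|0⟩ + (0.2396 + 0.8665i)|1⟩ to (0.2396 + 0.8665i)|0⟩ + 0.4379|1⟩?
X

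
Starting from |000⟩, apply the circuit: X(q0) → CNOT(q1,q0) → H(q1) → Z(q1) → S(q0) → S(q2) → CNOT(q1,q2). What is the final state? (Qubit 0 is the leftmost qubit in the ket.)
(1/√2)i|100⟩ - (1/√2)i|111⟩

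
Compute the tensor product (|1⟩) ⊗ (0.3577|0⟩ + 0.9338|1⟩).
0.3577|10⟩ + 0.9338|11⟩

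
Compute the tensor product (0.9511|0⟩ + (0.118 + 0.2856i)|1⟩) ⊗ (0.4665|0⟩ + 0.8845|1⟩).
0.4437|00⟩ + 0.8412|01⟩ + (0.05505 + 0.1332i)|10⟩ + (0.1044 + 0.2526i)|11⟩

amp(|b₁b₂…⟩) = product of the factor amplitudes for bits b₁, b₂, …; only kets whose every factor amplitude is nonzero survive.
|00⟩: (0.9511)(0.4665) = 0.4437
|01⟩: (0.9511)(0.8845) = 0.8412
|10⟩: (0.118 + 0.2856i)(0.4665) = (0.05505 + 0.1332i)
|11⟩: (0.118 + 0.2856i)(0.8845) = (0.1044 + 0.2526i)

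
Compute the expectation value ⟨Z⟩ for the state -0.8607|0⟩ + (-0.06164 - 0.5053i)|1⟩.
0.4817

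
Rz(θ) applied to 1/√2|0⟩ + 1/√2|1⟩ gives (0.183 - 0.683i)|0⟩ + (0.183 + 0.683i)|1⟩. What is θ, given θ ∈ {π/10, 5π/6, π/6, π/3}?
5π/6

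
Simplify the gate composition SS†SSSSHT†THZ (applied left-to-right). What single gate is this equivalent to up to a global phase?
Z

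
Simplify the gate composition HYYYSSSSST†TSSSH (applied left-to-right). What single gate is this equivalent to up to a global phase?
Y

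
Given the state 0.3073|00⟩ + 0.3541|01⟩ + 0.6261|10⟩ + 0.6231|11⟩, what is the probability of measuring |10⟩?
0.392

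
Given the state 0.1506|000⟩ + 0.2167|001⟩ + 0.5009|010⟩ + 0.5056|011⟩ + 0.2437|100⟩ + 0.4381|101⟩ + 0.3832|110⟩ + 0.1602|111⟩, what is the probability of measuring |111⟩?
0.02566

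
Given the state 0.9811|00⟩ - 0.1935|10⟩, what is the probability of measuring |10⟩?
0.03744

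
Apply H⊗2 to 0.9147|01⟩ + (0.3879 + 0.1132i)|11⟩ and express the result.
(0.6513 + 0.0566i)|00⟩ + (-0.6513 - 0.0566i)|01⟩ + (0.2634 - 0.0566i)|10⟩ + (-0.2634 + 0.0566i)|11⟩

H⊗2 gives amp(|y⟩) = (1/2) Σ_x (−1)^(x·y) amp(|x⟩), where x·y is the number of positions in which both x and y have a 1.
|00⟩: (0.9147 + (0.3879 + 0.1132i))/2 = (0.6513 + 0.0566i)
|01⟩: (-0.9147 - (0.3879 + 0.1132i))/2 = (-0.6513 - 0.0566i)
|10⟩: (0.9147 - (0.3879 + 0.1132i))/2 = (0.2634 - 0.0566i)
|11⟩: (-0.9147 + (0.3879 + 0.1132i))/2 = (-0.2634 + 0.0566i)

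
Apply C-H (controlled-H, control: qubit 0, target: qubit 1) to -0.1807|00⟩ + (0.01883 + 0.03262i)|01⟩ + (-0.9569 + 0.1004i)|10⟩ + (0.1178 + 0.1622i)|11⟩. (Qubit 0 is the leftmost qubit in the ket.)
-0.1807|00⟩ + (0.01883 + 0.03262i)|01⟩ + (-0.5933 + 0.1857i)|10⟩ + (-0.7599 - 0.0437i)|11⟩

C-H leaves the control-|0⟩ kets |00⟩, |01⟩ unchanged and applies H to qubit 1 on the control-|1⟩ pair (|10⟩, |11⟩).
H = [[1/√2, 1/√2], [1/√2, -1/√2]].
With a = amp(|10⟩) = (-0.9569 + 0.1004i) and b = amp(|11⟩) = (0.1178 + 0.1622i):
new amp(|10⟩) = (1/√2)·a + (1/√2)·b = (-0.5933 + 0.1857i)
new amp(|11⟩) = (1/√2)·a + (-1/√2)·b = (-0.7599 - 0.0437i)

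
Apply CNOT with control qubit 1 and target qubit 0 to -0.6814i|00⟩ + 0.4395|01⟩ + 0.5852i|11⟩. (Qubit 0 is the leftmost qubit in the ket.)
-0.6814i|00⟩ + 0.5852i|01⟩ + 0.4395|11⟩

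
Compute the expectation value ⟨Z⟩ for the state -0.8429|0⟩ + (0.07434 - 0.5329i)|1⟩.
0.421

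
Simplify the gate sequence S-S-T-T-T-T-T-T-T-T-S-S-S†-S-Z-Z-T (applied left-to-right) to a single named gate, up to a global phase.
T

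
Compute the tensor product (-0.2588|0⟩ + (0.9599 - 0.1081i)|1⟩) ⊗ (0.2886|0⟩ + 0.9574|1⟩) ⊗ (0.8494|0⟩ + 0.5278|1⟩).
-0.06344|000⟩ - 0.03942|001⟩ - 0.2105|010⟩ - 0.1308|011⟩ + (0.2353 - 0.0265i)|100⟩ + (0.1462 - 0.01647i)|101⟩ + (0.7806 - 0.08791i)|110⟩ + (0.4851 - 0.05462i)|111⟩

amp(|b₁b₂…⟩) = product of the factor amplitudes for bits b₁, b₂, …; only kets whose every factor amplitude is nonzero survive.
|000⟩: (-0.2588)(0.2886)(0.8494) = -0.06344
|001⟩: (-0.2588)(0.2886)(0.5278) = -0.03942
|010⟩: (-0.2588)(0.9574)(0.8494) = -0.2105
|011⟩: (-0.2588)(0.9574)(0.5278) = -0.1308
|100⟩: (0.9599 - 0.1081i)(0.2886)(0.8494) = (0.2353 - 0.0265i)
|101⟩: (0.9599 - 0.1081i)(0.2886)(0.5278) = (0.1462 - 0.01647i)
|110⟩: (0.9599 - 0.1081i)(0.9574)(0.8494) = (0.7806 - 0.08791i)
|111⟩: (0.9599 - 0.1081i)(0.9574)(0.5278) = (0.4851 - 0.05462i)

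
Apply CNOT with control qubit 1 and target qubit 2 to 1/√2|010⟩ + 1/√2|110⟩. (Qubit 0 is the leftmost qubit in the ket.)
1/√2|011⟩ + 1/√2|111⟩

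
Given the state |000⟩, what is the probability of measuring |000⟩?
1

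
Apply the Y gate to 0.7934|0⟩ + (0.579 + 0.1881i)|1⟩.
(0.1881 - 0.579i)|0⟩ + 0.7934i|1⟩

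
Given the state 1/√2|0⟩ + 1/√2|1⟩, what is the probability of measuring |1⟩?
1/2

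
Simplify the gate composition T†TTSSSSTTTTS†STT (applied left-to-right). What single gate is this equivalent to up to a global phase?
T†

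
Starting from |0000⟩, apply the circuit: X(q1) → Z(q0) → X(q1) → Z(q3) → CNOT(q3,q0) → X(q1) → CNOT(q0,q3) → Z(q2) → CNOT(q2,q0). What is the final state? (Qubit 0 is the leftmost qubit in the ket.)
|0100⟩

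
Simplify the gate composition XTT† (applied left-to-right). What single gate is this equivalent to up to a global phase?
X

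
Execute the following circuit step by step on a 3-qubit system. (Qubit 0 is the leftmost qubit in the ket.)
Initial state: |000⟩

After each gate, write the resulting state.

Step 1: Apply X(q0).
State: |100⟩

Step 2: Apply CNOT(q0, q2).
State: |101⟩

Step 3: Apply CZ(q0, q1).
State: |101⟩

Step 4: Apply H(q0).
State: 1/√2|001⟩ - 1/√2|101⟩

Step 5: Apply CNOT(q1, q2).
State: 1/√2|001⟩ - 1/√2|101⟩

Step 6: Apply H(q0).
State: |101⟩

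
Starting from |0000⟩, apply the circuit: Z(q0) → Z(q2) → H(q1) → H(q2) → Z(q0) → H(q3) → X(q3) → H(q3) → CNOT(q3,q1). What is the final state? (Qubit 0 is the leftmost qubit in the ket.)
1/2|0000⟩ + 1/2|0010⟩ + 1/2|0100⟩ + 1/2|0110⟩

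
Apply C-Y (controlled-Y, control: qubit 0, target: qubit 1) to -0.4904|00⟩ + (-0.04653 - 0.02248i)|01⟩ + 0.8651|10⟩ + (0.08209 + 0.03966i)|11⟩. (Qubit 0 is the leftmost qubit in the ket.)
-0.4904|00⟩ + (-0.04653 - 0.02248i)|01⟩ + (0.03966 - 0.08209i)|10⟩ + 0.8651i|11⟩

C-Y leaves the control-|0⟩ kets |00⟩, |01⟩ unchanged and applies Y to qubit 1 on the control-|1⟩ pair (|10⟩, |11⟩).
Y = [[0, -i], [i, 0]].
With a = amp(|10⟩) = 0.8651 and b = amp(|11⟩) = (0.08209 + 0.03966i):
new amp(|10⟩) = (-i)·b = (0.03966 - 0.08209i)
new amp(|11⟩) = (i)·a = 0.8651i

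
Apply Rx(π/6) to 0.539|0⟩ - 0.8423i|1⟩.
0.3026|0⟩ - 0.9531i|1⟩

Rx(π/6) = [[cos(θ/2), −i·sin(θ/2)], [−i·sin(θ/2), cos(θ/2)]]; θ = π/6, cos(θ/2) ≈ 0.965926, sin(θ/2) ≈ 0.258819.
With a = amp(|0⟩) = 0.539 and b = amp(|1⟩) = -0.8423i:
new amp(|0⟩) = (0.965926)·a + (-0.258819i)·b = 0.3026
new amp(|1⟩) = (-0.258819i)·a + (0.965926)·b = -0.9531i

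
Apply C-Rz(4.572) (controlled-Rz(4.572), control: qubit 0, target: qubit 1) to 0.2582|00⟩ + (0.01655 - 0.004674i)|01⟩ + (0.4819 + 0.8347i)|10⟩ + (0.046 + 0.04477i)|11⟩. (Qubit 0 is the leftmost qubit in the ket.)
0.2582|00⟩ + (0.01655 - 0.004674i)|01⟩ + (0.3141 - 0.9112i)|10⟩ + (-0.06397 + 0.005369i)|11⟩

C-Rz(4.572) leaves the control-|0⟩ kets |00⟩, |01⟩ unchanged and applies Rz(4.572) to qubit 1 on the control-|1⟩ pair (|10⟩, |11⟩).
Rz(4.572) = [[e^(−iθ/2), 0], [0, e^(iθ/2)]] with e^(±iθ/2) = cos(θ/2) ± i·sin(θ/2); θ = 4.572, cos(θ/2) ≈ -0.655771, sin(θ/2) ≈ 0.75496.
With a = amp(|10⟩) = (0.4819 + 0.8347i) and b = amp(|11⟩) = (0.046 + 0.04477i):
new amp(|10⟩) = (-0.655771 - 0.75496i)·a = (0.3141 - 0.9112i)
new amp(|11⟩) = (-0.655771 + 0.75496i)·b = (-0.06397 + 0.005369i)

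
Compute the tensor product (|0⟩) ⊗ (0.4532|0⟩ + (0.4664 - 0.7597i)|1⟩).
0.4532|00⟩ + (0.4664 - 0.7597i)|01⟩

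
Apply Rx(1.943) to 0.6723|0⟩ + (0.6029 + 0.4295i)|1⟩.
(0.7339 - 0.4978i)|0⟩ + (0.3401 - 0.3129i)|1⟩

Rx(1.943) = [[cos(θ/2), −i·sin(θ/2)], [−i·sin(θ/2), cos(θ/2)]]; θ = 1.943, cos(θ/2) ≈ 0.564062, sin(θ/2) ≈ 0.825733.
With a = amp(|0⟩) = 0.6723 and b = amp(|1⟩) = (0.6029 + 0.4295i):
new amp(|0⟩) = (0.564062)·a + (-0.825733i)·b = (0.7339 - 0.4978i)
new amp(|1⟩) = (-0.825733i)·a + (0.564062)·b = (0.3401 - 0.3129i)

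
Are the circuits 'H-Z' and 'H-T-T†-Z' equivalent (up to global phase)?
Yes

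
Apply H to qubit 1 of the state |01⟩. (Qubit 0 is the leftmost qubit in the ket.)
1/√2|00⟩ - 1/√2|01⟩

H on qubit 1 mixes each pair of kets that differ only in qubit 1: amplitudes (a, b) of (|…0…⟩, |…1…⟩) become ((a + b)/√2, (a − b)/√2). Kets absent from the input have amplitude 0.
(|00⟩, |01⟩): (a, b) = (0, 1) → (1/√2, -1/√2)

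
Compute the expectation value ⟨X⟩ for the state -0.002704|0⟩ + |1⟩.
-0.005408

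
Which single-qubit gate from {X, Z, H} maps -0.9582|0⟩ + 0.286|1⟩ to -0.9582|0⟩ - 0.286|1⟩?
Z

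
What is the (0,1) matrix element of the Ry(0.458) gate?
-0.227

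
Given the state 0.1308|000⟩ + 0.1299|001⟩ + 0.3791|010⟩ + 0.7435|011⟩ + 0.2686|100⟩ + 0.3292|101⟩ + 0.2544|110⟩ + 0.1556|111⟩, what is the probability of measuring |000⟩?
0.01711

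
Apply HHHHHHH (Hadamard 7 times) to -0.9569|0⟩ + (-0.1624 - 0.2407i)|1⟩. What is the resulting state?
(-0.7915 - 0.1702i)|0⟩ + (-0.5618 + 0.1702i)|1⟩

H² = I, so H^7 = H: a single Hadamard. With (a, b) = (-0.9569, (-0.1624 - 0.2407i)), H gives ((a + b)/√2, (a − b)/√2) = ((-0.7915 - 0.1702i), (-0.5618 + 0.1702i)).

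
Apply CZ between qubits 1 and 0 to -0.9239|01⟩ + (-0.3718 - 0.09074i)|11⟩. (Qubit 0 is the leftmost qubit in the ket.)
-0.9239|01⟩ + (0.3718 + 0.09074i)|11⟩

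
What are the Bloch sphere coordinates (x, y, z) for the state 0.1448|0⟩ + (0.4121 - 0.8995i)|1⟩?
(0.1193, -0.2605, -0.958)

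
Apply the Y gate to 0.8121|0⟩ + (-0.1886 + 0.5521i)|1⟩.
(0.5521 + 0.1886i)|0⟩ + 0.8121i|1⟩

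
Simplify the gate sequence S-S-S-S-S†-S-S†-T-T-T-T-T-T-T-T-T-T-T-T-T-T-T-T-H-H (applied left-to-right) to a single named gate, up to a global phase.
S†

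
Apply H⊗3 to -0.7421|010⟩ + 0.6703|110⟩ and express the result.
-0.02539|000⟩ - 0.02539|001⟩ + 0.02539|010⟩ + 0.02539|011⟩ - 0.4994|100⟩ - 0.4994|101⟩ + 0.4994|110⟩ + 0.4994|111⟩

H⊗3 gives amp(|y⟩) = (1/2√2) Σ_x (−1)^(x·y) amp(|x⟩), where x·y is the number of positions in which both x and y have a 1.
|000⟩: (-0.7421 + 0.6703)/(2√2) = -0.02539
|001⟩: (-0.7421 + 0.6703)/(2√2) = -0.02539
|010⟩: (0.7421 - 0.6703)/(2√2) = 0.02539
|011⟩: (0.7421 - 0.6703)/(2√2) = 0.02539
|100⟩: (-0.7421 - 0.6703)/(2√2) = -0.4994
|101⟩: (-0.7421 - 0.6703)/(2√2) = -0.4994
|110⟩: (0.7421 + 0.6703)/(2√2) = 0.4994
|111⟩: (0.7421 + 0.6703)/(2√2) = 0.4994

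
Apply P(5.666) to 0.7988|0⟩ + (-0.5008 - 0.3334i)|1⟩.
0.7988|0⟩ + (-0.6014 + 0.01794i)|1⟩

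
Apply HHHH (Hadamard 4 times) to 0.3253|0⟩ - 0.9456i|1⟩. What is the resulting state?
0.3253|0⟩ - 0.9456i|1⟩

H² = I, so an even number of Hadamards cancels: H^4 = I and the state is unchanged.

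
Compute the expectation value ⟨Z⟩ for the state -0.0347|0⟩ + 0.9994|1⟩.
-0.9976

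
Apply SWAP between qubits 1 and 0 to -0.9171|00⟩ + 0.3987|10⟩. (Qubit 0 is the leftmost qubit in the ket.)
-0.9171|00⟩ + 0.3987|01⟩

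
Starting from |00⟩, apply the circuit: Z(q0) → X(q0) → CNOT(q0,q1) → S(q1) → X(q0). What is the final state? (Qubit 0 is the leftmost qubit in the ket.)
i|01⟩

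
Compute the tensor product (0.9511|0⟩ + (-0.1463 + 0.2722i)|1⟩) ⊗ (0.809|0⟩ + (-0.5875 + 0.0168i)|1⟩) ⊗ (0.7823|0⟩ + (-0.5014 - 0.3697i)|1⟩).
0.6019|000⟩ + (-0.3858 - 0.2845i)|001⟩ + (-0.4371 + 0.0125i)|010⟩ + (0.2861 + 0.1986i)|011⟩ + (-0.09259 + 0.1723i)|100⟩ + (0.1408 - 0.06666i)|101⟩ + (0.06366 - 0.127i)|110⟩ + (-0.1008 + 0.05133i)|111⟩

amp(|b₁b₂…⟩) = product of the factor amplitudes for bits b₁, b₂, …; only kets whose every factor amplitude is nonzero survive.
|000⟩: (0.9511)(0.809)(0.7823) = 0.6019
|001⟩: (0.9511)(0.809)(-0.5014 - 0.3697i) = (-0.3858 - 0.2845i)
|010⟩: (0.9511)(-0.5875 + 0.0168i)(0.7823) = (-0.4371 + 0.0125i)
|011⟩: (0.9511)(-0.5875 + 0.0168i)(-0.5014 - 0.3697i) = (0.2861 + 0.1986i)
|100⟩: (-0.1463 + 0.2722i)(0.809)(0.7823) = (-0.09259 + 0.1723i)
|101⟩: (-0.1463 + 0.2722i)(0.809)(-0.5014 - 0.3697i) = (0.1408 - 0.06666i)
|110⟩: (-0.1463 + 0.2722i)(-0.5875 + 0.0168i)(0.7823) = (0.06366 - 0.127i)
|111⟩: (-0.1463 + 0.2722i)(-0.5875 + 0.0168i)(-0.5014 - 0.3697i) = (-0.1008 + 0.05133i)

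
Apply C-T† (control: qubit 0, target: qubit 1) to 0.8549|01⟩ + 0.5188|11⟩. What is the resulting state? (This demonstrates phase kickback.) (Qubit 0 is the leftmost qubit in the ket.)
0.8549|01⟩ + (0.3668 - 0.3668i)|11⟩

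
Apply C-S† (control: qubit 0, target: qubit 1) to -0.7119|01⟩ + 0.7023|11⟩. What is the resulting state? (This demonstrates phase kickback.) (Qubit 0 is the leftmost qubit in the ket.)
-0.7119|01⟩ - 0.7023i|11⟩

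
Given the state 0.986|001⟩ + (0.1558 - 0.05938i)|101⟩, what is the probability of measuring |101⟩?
0.0278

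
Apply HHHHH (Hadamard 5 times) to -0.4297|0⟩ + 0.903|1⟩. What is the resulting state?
0.3347|0⟩ - 0.9424|1⟩

H² = I, so H^5 = H: a single Hadamard. With (a, b) = (-0.4297, 0.903), H gives ((a + b)/√2, (a − b)/√2) = (0.3347, -0.9424).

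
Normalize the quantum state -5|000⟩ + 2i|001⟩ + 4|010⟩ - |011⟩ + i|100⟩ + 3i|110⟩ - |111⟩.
-0.6623|000⟩ + 0.2649i|001⟩ + 0.5298|010⟩ - 0.1325|011⟩ + 0.1325i|100⟩ + 0.3974i|110⟩ - 0.1325|111⟩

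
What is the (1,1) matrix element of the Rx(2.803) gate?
0.1685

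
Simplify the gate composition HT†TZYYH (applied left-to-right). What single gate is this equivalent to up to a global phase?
X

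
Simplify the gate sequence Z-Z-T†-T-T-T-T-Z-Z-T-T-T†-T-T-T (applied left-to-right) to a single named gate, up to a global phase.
T†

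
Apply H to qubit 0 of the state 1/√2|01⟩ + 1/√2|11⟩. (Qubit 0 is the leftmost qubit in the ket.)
|01⟩

H on qubit 0 mixes each pair of kets that differ only in qubit 0: amplitudes (a, b) of (|…0…⟩, |…1…⟩) become ((a + b)/√2, (a − b)/√2). Kets absent from the input have amplitude 0.
(|01⟩, |11⟩): (a, b) = (1/√2, 1/√2) → (1, 0)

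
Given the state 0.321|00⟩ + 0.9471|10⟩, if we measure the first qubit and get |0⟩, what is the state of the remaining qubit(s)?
|0⟩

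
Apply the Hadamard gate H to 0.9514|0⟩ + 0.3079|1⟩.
0.8905|0⟩ + 0.455|1⟩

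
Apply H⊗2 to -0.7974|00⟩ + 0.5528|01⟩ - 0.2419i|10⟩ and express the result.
(-0.1223 - 0.121i)|00⟩ + (-0.6751 - 0.121i)|01⟩ + (-0.1223 + 0.121i)|10⟩ + (-0.6751 + 0.121i)|11⟩

H⊗2 gives amp(|y⟩) = (1/2) Σ_x (−1)^(x·y) amp(|x⟩), where x·y is the number of positions in which both x and y have a 1.
|00⟩: (-0.7974 + 0.5528 - 0.2419i)/2 = (-0.1223 - 0.121i)
|01⟩: (-0.7974 - 0.5528 - 0.2419i)/2 = (-0.6751 - 0.121i)
|10⟩: (-0.7974 + 0.5528 + 0.2419i)/2 = (-0.1223 + 0.121i)
|11⟩: (-0.7974 - 0.5528 + 0.2419i)/2 = (-0.6751 + 0.121i)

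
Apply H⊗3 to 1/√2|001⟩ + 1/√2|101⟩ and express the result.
1/2|000⟩ - 1/2|001⟩ + 1/2|010⟩ - 1/2|011⟩

H⊗3 gives amp(|y⟩) = (1/2√2) Σ_x (−1)^(x·y) amp(|x⟩), where x·y is the number of positions in which both x and y have a 1.
|000⟩: (1/√2 + 1/√2)/(2√2) = 1/2
|001⟩: (-1/√2 - 1/√2)/(2√2) = -1/2
|010⟩: (1/√2 + 1/√2)/(2√2) = 1/2
|011⟩: (-1/√2 - 1/√2)/(2√2) = -1/2
|100⟩: (1/√2 - 1/√2)/(2√2) = 0
|101⟩: (-1/√2 + 1/√2)/(2√2) = 0
|110⟩: (1/√2 - 1/√2)/(2√2) = 0
|111⟩: (-1/√2 + 1/√2)/(2√2) = 0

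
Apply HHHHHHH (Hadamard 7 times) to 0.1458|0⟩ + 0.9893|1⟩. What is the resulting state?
0.8026|0⟩ - 0.5964|1⟩

H² = I, so H^7 = H: a single Hadamard. With (a, b) = (0.1458, 0.9893), H gives ((a + b)/√2, (a − b)/√2) = (0.8026, -0.5964).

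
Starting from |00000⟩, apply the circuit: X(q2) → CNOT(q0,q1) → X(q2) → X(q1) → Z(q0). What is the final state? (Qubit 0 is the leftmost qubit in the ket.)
|01000⟩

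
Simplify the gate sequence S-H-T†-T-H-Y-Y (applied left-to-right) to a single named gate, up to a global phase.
S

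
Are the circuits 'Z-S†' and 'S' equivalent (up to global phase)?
Yes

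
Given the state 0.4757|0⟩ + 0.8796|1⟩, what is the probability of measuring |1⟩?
0.7737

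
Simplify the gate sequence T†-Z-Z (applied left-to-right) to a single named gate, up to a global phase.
T†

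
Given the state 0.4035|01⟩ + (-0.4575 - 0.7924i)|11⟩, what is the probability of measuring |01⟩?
0.1628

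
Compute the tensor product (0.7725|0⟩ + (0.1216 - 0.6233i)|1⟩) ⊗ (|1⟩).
0.7725|01⟩ + (0.1216 - 0.6233i)|11⟩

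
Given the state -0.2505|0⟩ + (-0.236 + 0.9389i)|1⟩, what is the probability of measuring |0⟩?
0.06275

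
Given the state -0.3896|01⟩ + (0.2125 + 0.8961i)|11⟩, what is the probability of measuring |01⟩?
0.1518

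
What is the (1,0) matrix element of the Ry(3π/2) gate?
1/√2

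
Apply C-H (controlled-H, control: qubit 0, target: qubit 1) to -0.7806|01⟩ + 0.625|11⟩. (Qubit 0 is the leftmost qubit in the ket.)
-0.7806|01⟩ + 0.4419|10⟩ - 0.4419|11⟩

C-H leaves the control-|0⟩ kets |00⟩, |01⟩ unchanged and applies H to qubit 1 on the control-|1⟩ pair (|10⟩, |11⟩).
H = [[1/√2, 1/√2], [1/√2, -1/√2]].
With a = amp(|10⟩) = 0 and b = amp(|11⟩) = 0.625:
new amp(|10⟩) = (1/√2)·a + (1/√2)·b = 0.4419
new amp(|11⟩) = (1/√2)·a + (-1/√2)·b = -0.4419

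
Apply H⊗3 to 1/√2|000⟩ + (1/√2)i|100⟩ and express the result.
(0.25 + 0.25i)|000⟩ + (0.25 + 0.25i)|001⟩ + (0.25 + 0.25i)|010⟩ + (0.25 + 0.25i)|011⟩ + (0.25 - 0.25i)|100⟩ + (0.25 - 0.25i)|101⟩ + (0.25 - 0.25i)|110⟩ + (0.25 - 0.25i)|111⟩

H⊗3 gives amp(|y⟩) = (1/2√2) Σ_x (−1)^(x·y) amp(|x⟩), where x·y is the number of positions in which both x and y have a 1.
|000⟩: (1/√2 + (1/√2)i)/(2√2) = (0.25 + 0.25i)
|001⟩: (1/√2 + (1/√2)i)/(2√2) = (0.25 + 0.25i)
|010⟩: (1/√2 + (1/√2)i)/(2√2) = (0.25 + 0.25i)
|011⟩: (1/√2 + (1/√2)i)/(2√2) = (0.25 + 0.25i)
|100⟩: (1/√2 - (1/√2)i)/(2√2) = (0.25 - 0.25i)
|101⟩: (1/√2 - (1/√2)i)/(2√2) = (0.25 - 0.25i)
|110⟩: (1/√2 - (1/√2)i)/(2√2) = (0.25 - 0.25i)
|111⟩: (1/√2 - (1/√2)i)/(2√2) = (0.25 - 0.25i)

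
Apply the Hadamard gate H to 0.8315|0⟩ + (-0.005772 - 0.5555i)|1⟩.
(0.5839 - 0.3928i)|0⟩ + (0.592 + 0.3928i)|1⟩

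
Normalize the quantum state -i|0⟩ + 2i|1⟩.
-(1/√5)i|0⟩ + 0.8944i|1⟩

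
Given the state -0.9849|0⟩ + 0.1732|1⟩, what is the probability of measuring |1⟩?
0.03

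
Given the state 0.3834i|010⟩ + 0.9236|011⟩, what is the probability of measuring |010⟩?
0.147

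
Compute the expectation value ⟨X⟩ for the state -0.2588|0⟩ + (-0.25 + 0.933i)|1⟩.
0.1294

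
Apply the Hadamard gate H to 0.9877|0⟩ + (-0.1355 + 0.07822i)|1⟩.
(0.6026 + 0.05531i)|0⟩ + (0.7942 - 0.05531i)|1⟩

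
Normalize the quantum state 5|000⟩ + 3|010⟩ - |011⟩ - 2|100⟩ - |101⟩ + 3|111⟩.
0.7143|000⟩ + 0.4286|010⟩ - 0.1429|011⟩ - 0.2857|100⟩ - 0.1429|101⟩ + 0.4286|111⟩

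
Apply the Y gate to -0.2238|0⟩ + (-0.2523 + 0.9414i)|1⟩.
(0.9414 + 0.2523i)|0⟩ - 0.2238i|1⟩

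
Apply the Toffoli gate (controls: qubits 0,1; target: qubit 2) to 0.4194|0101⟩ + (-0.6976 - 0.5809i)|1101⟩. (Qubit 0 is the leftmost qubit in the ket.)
0.4194|0101⟩ + (-0.6976 - 0.5809i)|1111⟩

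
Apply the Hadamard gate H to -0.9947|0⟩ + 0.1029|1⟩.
-0.6306|0⟩ - 0.7761|1⟩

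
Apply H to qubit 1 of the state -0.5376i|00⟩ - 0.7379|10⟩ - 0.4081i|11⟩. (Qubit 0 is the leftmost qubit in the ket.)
-0.3801i|00⟩ - 0.3801i|01⟩ + (-0.5218 - 0.2886i)|10⟩ + (-0.5218 + 0.2886i)|11⟩

H on qubit 1 mixes each pair of kets that differ only in qubit 1: amplitudes (a, b) of (|…0…⟩, |…1…⟩) become ((a + b)/√2, (a − b)/√2). Kets absent from the input have amplitude 0.
(|00⟩, |01⟩): (a, b) = (-0.5376i, 0) → (-0.3801i, -0.3801i)
(|10⟩, |11⟩): (a, b) = (-0.7379, -0.4081i) → ((-0.5218 - 0.2886i), (-0.5218 + 0.2886i))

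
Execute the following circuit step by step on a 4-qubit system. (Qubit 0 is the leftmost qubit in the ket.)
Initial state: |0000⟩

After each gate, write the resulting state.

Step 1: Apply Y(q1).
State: i|0100⟩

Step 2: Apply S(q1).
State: -|0100⟩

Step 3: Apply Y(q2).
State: -i|0110⟩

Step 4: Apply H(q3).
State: -(1/√2)i|0110⟩ - (1/√2)i|0111⟩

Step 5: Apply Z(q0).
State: -(1/√2)i|0110⟩ - (1/√2)i|0111⟩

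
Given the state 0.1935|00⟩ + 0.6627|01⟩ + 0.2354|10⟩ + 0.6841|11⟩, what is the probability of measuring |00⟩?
0.03744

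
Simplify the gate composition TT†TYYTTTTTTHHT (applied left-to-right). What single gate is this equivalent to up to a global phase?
I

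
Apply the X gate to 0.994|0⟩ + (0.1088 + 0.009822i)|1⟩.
(0.1088 + 0.009822i)|0⟩ + 0.994|1⟩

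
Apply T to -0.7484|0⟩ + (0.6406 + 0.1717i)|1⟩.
-0.7484|0⟩ + (0.3316 + 0.5744i)|1⟩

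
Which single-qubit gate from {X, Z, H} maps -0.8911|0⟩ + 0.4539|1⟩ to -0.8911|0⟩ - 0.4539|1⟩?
Z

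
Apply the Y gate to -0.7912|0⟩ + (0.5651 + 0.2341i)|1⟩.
(0.2341 - 0.5651i)|0⟩ - 0.7912i|1⟩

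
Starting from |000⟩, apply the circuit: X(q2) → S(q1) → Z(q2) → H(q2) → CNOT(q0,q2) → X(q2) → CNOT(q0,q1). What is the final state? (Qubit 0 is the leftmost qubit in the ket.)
1/√2|000⟩ - 1/√2|001⟩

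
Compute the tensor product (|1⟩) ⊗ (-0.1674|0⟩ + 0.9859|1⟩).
-0.1674|10⟩ + 0.9859|11⟩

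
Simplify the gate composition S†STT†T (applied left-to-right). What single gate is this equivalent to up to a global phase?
T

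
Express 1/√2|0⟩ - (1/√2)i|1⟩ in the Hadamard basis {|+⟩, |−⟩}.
(1/2 - (1/2)i)|+⟩ + (1/2 + (1/2)i)|−⟩

With |ψ⟩ = α|0⟩ + β|1⟩, the Hadamard-basis coefficients are ⟨+|ψ⟩ = (α + β)/√2 and ⟨−|ψ⟩ = (α − β)/√2.
Here α = 1/√2, β = -(1/√2)i: (α + β)/√2 = (1/2 - (1/2)i), (α − β)/√2 = (1/2 + (1/2)i).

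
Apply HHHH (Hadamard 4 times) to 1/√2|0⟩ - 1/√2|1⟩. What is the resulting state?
1/√2|0⟩ - 1/√2|1⟩

H² = I, so an even number of Hadamards cancels: H^4 = I and the state is unchanged.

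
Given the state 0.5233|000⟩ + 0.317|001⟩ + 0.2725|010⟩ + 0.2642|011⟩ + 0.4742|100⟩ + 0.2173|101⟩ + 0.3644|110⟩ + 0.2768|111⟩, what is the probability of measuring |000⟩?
0.2738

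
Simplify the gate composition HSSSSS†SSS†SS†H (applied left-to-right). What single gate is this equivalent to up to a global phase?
I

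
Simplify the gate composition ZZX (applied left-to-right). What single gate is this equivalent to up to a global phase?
X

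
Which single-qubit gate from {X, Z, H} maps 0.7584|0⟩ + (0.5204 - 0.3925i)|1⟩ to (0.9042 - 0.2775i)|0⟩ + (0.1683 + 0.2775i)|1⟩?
H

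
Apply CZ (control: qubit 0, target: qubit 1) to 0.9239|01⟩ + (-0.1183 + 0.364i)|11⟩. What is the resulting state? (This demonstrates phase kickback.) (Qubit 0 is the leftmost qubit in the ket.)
0.9239|01⟩ + (0.1183 - 0.364i)|11⟩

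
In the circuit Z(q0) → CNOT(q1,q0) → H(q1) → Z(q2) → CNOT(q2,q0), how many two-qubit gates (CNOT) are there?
2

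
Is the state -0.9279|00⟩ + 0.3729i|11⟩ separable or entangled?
Entangled

Writing the state as a|00⟩ + b|01⟩ + c|10⟩ + d|11⟩, it is a product state iff ad − bc = 0.
Here (a, b, c, d) = (-0.9279, 0, 0, 0.3729i): ad − bc = (-0.9279)(0.3729i) − (0)(0) = -0.346i ≠ 0, so the state is entangled.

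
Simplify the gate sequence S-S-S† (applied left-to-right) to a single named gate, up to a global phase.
S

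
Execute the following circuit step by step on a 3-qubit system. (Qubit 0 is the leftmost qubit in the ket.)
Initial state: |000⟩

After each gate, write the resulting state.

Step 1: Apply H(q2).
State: 1/√2|000⟩ + 1/√2|001⟩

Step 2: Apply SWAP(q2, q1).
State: 1/√2|000⟩ + 1/√2|010⟩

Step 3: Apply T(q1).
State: 1/√2|000⟩ + (1/2 + (1/2)i)|010⟩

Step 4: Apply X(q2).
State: 1/√2|001⟩ + (1/2 + (1/2)i)|011⟩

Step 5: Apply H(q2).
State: 1/2|000⟩ - 1/2|001⟩ + (1/√8 + (1/√8)i)|010⟩ + (-1/√8 - (1/√8)i)|011⟩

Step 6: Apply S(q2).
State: 1/2|000⟩ - (1/2)i|001⟩ + (1/√8 + (1/√8)i)|010⟩ + (1/√8 - (1/√8)i)|011⟩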